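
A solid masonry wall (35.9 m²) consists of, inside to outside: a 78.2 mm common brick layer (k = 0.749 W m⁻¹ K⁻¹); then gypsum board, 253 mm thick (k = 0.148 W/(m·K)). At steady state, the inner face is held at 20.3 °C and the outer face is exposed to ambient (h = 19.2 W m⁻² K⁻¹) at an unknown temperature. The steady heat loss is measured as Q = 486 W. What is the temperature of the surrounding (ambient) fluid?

T_out = -4.96 °C

Series resistances:
  R_common brick = L/(kA) = 0.0782/(0.749·35.9) = 0.002908 K/W
  R_gypsum board = L/(kA) = 0.253/(0.148·35.9) = 0.04762 K/W
  R_conv,out = 1/(hA) = 1/(19.2·35.9) = 0.001451 K/W
ΣR = 0.05198 K/W
ΔT = Q·ΣR = 486 × 0.05198 = 25.26 K
Heat flows outward, so T_out = T_in − ΔT = 20.3 − 25.26 = -4.96 °C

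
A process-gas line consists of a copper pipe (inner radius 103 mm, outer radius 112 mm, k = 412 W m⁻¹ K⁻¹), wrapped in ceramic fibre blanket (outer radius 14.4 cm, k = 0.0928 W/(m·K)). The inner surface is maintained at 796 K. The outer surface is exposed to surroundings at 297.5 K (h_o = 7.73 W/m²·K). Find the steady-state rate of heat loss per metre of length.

Treat each layer as a resistance in series:
  R'_copper = ln(0.112/0.103)/(2πk) = 0.08377/(2π·412) = 3.236×10^-5 m·K/W
  R'_ceramic fibre blanket = ln(0.144/0.112)/(2πk) = 0.2513/(2π·0.0928) = 0.4310 m·K/W
  R'_conv,out = 1/(2πr h) = 1/(2π·0.144·7.73) = 0.1430 m·K/W
ΣR = 3.236×10^-5 + 0.4310 + 0.1430 = 0.5740 m·K/W
Q' = ΔT/ΣR = (796 K − 297.5 K)/0.5740 = 868 W/m

Q' = 868 W/m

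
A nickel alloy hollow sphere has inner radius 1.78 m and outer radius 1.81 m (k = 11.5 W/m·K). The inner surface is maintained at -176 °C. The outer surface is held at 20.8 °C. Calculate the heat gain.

Q = 4πk·ΔT/(1/r₁ − 1/r₂) = 4π × 11.5 × 196.8 / (1/1.78 − 1/1.81) = 3.05×10^6 W

Q = 3050 kW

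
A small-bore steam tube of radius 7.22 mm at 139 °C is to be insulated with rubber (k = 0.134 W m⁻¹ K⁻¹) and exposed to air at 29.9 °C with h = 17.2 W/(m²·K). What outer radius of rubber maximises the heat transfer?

r_cr = 0.779 cm

For a cylinder, r_cr = k_ins/h = 0.134/17.2 = 0.00779 m = 0.779 cm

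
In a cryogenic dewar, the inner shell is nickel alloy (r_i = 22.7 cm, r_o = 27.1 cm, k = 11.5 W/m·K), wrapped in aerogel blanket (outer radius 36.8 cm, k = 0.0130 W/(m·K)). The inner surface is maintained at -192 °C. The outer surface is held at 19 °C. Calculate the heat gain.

Treat each layer as a resistance in series:
  R_nickel alloy = (1/0.227 − 1/0.271)/(4πk) = 0.7152/(4π·11.5) = 0.004949 K/W
  R_aerogel blanket = (1/0.271 − 1/0.368)/(4πk) = 0.9726/(4π·0.0130) = 5.954 K/W
ΣR = 0.004949 + 5.954 = 5.959 K/W
Q = ΔT/ΣR = (-192 °C − 19 °C)/5.959 = -35.4 W
(Negative Q ⇒ heat flows inward; heat gain = 35.4 W.)

Q = 35.4 W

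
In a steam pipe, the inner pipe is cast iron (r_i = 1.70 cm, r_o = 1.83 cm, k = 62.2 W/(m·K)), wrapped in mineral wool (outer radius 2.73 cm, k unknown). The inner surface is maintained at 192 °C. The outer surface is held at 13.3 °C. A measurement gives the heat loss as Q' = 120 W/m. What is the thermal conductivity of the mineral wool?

ΣR = ΔT/Q' = |192 − 13.3|/120 = 1.489 m·K/W
Known resistances:
  R'_cast iron = ln(0.0183/0.0170)/(2πk) = 0.07369/(2π·62.2) = 1.885×10^-4 m·K/W
R_mineral wool = ΣR − ΣR_known = 1.489 − 1.885×10^-4 = 1.489 m·K/W
ln(r₂/r₁)/(2πk) = 1.489 ⇒ k = 0.4000/(2π·1.489) = 0.0428 W/m·K

k = 0.0428 W/m·K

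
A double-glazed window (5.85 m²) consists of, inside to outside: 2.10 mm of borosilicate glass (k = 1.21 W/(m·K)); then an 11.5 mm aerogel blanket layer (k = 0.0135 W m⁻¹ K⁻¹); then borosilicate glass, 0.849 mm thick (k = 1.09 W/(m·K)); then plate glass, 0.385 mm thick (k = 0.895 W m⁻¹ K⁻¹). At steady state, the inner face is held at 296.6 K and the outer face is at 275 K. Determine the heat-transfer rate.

Q = 148 W

Series thermal resistances, inner to outer:
  R_borosilicate glass = L/(kA) = 0.00210/(1.21·5.85) = 2.967×10^-4 K/W
  R_aerogel blanket = L/(kA) = 0.0115/(0.0135·5.85) = 0.1456 K/W
  R_borosilicate glass = L/(kA) = 8.49×10^-4/(1.09·5.85) = 1.331×10^-4 K/W
  R_plate glass = L/(kA) = 3.85×10^-4/(0.895·5.85) = 7.353×10^-5 K/W
ΣR = 2.967×10^-4 + 0.1456 + 1.331×10^-4 + 7.353×10^-5 = 0.1461 K/W
Q = ΔT/ΣR = (296.6 K − 275 K)/0.1461 = 148 W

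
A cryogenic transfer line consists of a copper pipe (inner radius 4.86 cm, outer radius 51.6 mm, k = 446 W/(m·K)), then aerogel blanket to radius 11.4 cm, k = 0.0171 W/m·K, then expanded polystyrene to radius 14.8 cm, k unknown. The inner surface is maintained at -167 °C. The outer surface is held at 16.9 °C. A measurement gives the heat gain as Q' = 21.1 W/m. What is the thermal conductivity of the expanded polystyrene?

ΣR = ΔT/Q' = |-167 − 16.9|/21.1 = 8.716 m·K/W
Known resistances:
  R'_copper = ln(0.0516/0.0486)/(2πk) = 0.05990/(2π·446) = 2.137×10^-5 m·K/W
  R'_aerogel blanket = ln(0.114/0.0516)/(2πk) = 0.7927/(2π·0.0171) = 7.378 m·K/W
R_expanded polystyrene = ΣR − ΣR_known = 8.716 − 7.378 = 1.338 m·K/W
ln(r₂/r₁)/(2πk) = 1.338 ⇒ k = 0.2610/(2π·1.338) = 0.0310 W/m·K

k = 0.0310 W/m·K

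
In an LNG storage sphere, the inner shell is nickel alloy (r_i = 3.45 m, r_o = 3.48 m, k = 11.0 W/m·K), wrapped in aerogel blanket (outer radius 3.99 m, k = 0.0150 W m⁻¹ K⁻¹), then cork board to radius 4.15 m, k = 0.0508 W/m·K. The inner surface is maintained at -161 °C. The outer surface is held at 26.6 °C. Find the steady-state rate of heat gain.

Q = 893 W

Resistance network (inner→outer):
  R_nickel alloy = (1/3.45 − 1/3.48)/(4πk) = 0.002499/(4π·11.0) = 1.808×10^-5 K/W
  R_aerogel blanket = (1/3.48 − 1/3.99)/(4πk) = 0.03673/(4π·0.0150) = 0.1949 K/W
  R_cork board = (1/3.99 − 1/4.15)/(4πk) = 0.009663/(4π·0.0508) = 0.01514 K/W
ΣR = 1.808×10^-5 + 0.1949 + 0.01514 = 0.2101 K/W
Q = ΔT/ΣR = (-161 °C − 26.6 °C)/0.2101 = -893 W
(Negative Q ⇒ heat flows inward; heat gain = 893 W.)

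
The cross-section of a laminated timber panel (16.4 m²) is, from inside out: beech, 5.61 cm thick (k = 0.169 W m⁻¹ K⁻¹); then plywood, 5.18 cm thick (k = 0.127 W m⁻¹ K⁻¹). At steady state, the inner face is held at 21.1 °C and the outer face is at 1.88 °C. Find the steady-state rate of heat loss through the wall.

Q = 426 W

Resistance network (inner→outer):
  R_beech = L/(kA) = 0.0561/(0.169·16.4) = 0.02024 K/W
  R_plywood = L/(kA) = 0.0518/(0.127·16.4) = 0.02487 K/W
ΣR = 0.02024 + 0.02487 = 0.04511 K/W
Q = ΔT/ΣR = (21.1 °C − 1.88 °C)/0.04511 = 426 W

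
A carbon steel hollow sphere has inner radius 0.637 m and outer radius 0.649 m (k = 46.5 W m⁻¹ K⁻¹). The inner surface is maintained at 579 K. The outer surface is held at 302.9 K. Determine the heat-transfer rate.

Q = 5560 kW

Q = 4πk·ΔT/(1/r₁ − 1/r₂) = 4π × 46.5 × 276.1 / (1/0.637 − 1/0.649) = 5.56×10^6 W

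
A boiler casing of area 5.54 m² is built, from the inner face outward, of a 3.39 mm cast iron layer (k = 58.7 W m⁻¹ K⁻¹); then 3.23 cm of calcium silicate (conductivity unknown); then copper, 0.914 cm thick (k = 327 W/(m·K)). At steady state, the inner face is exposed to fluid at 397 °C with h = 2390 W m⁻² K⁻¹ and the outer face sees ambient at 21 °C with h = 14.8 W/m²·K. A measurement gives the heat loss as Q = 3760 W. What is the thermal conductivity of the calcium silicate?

ΣR = ΔT/Q = |397 − 21|/3760 = 0.1000 K/W
Known resistances:
  R_conv,in = 1/(hA) = 1/(2390·5.54) = 7.553×10^-5 K/W
  R_cast iron = L/(kA) = 0.00339/(58.7·5.54) = 1.042×10^-5 K/W
  R_copper = L/(kA) = 0.00914/(327·5.54) = 5.045×10^-6 K/W
  R_conv,out = 1/(hA) = 1/(14.8·5.54) = 0.01220 K/W
R_calcium silicate = ΣR − ΣR_known = 0.1000 − 0.01229 = 0.08771 K/W
L/(kA) = 0.08771 ⇒ k = 0.0323/(0.08771·5.54) = 0.0665 W/m·K

k = 0.0665 W/m·K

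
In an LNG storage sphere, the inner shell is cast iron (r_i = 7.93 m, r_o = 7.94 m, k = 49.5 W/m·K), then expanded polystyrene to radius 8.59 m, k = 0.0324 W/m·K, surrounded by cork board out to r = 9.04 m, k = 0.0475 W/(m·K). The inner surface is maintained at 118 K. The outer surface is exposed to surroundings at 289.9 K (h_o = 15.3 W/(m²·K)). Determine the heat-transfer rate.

Resistance network (inner→outer):
  R_cast iron = (1/7.93 − 1/7.94)/(4πk) = 1.588×10^-4/(4π·49.5) = 2.553×10^-7 K/W
  R_expanded polystyrene = (1/7.94 − 1/8.59)/(4πk) = 0.009530/(4π·0.0324) = 0.02341 K/W
  R_cork board = (1/8.59 − 1/9.04)/(4πk) = 0.005795/(4π·0.0475) = 0.009708 K/W
  R_conv,out = 1/(4πr²h) = 1/(4π·9.04²·15.3) = 6.364×10^-5 K/W
ΣR = 2.553×10^-7 + 0.02341 + 0.009708 + 6.364×10^-5 = 0.03318 K/W
Q = ΔT/ΣR = (118 K − 289.9 K)/0.03318 = -5180 W
(Negative Q ⇒ heat flows inward; heat gain = 5180 W.)

Q = 5180 W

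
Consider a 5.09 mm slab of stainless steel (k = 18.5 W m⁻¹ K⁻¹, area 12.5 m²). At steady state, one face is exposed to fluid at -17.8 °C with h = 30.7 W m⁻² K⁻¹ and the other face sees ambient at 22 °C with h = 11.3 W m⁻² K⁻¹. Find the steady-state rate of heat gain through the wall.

Q = 4.10 kW

Series thermal resistances, inner to outer:
  R_conv,in = 1/(hA) = 1/(30.7·12.5) = 0.002606 K/W
  R_stainless steel = L/(kA) = 0.00509/(18.5·12.5) = 2.201×10^-5 K/W
  R_conv,out = 1/(hA) = 1/(11.3·12.5) = 0.007080 K/W
ΣR = 0.002606 + 2.201×10^-5 + 0.007080 = 0.009708 K/W
Q = ΔT/ΣR = (-17.8 °C − 22 °C)/0.009708 = -4100 W
(Negative Q ⇒ heat flows inward; heat gain = 4100 W.)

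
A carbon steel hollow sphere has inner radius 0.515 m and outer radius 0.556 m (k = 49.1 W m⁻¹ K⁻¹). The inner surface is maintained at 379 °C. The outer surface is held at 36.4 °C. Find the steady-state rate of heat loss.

Q = 1480 kW

Q = 4πk·ΔT/(1/r₁ − 1/r₂) = 4π × 49.1 × 342.6 / (1/0.515 − 1/0.556) = 1.48×10^6 W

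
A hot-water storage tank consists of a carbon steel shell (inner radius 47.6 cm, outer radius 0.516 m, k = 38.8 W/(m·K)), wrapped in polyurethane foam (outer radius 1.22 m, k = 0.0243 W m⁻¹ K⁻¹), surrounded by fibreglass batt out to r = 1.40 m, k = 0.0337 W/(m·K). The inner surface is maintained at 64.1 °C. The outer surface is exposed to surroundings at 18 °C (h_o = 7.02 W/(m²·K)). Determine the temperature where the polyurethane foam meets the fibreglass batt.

Series thermal resistances, inner to outer:
  R_carbon steel = (1/0.476 − 1/0.516)/(4πk) = 0.1629/(4π·38.8) = 3.340×10^-4 K/W
  R_polyurethane foam = (1/0.516 − 1/1.22)/(4πk) = 1.118/(4π·0.0243) = 3.662 K/W
  R_fibreglass batt = (1/1.22 − 1/1.40)/(4πk) = 0.1054/(4π·0.0337) = 0.2489 K/W
  R_conv,out = 1/(4πr²h) = 1/(4π·1.40²·7.02) = 0.005784 K/W
ΣR = 3.340×10^-4 + 3.662 + 0.2489 + 0.005784 = 3.917 K/W
Q = ΔT/ΣR = (64.1 °C − 18 °C)/3.917 = 11.77 W
From the inner boundary to the polyurethane foam/fibreglass batt interface, ΣR_partial = 3.662 K/W.
T_interface = T_in − Q·ΣR_partial = 64.1 °C − (11.77)(3.662) = 21.0 °C

T = 21.0 °C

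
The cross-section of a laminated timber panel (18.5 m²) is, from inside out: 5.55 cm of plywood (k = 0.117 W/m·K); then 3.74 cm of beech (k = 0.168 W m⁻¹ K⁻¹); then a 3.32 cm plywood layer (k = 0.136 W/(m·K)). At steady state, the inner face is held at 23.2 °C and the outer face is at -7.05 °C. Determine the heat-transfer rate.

Q = 595 W

Treat each layer as a resistance in series:
  R_plywood = L/(kA) = 0.0555/(0.117·18.5) = 0.02564 K/W
  R_beech = L/(kA) = 0.0374/(0.168·18.5) = 0.01203 K/W
  R_plywood = L/(kA) = 0.0332/(0.136·18.5) = 0.01320 K/W
ΣR = 0.02564 + 0.01203 + 0.01320 = 0.05087 K/W
Q = ΔT/ΣR = (23.2 °C − -7.05 °C)/0.05087 = 595 W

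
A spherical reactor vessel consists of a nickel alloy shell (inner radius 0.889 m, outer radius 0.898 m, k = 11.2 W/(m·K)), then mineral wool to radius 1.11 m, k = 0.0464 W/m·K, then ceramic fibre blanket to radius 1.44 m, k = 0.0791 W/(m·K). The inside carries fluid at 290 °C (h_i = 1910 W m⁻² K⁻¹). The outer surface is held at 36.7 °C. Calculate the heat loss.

Q = 442 W

Series thermal resistances, inner to outer:
  R_conv,in = 1/(4πr²h) = 1/(4π·0.889²·1910) = 5.272×10^-5 K/W
  R_nickel alloy = (1/0.889 − 1/0.898)/(4πk) = 0.01127/(4π·11.2) = 8.010×10^-5 K/W
  R_mineral wool = (1/0.898 − 1/1.11)/(4πk) = 0.2127/(4π·0.0464) = 0.3648 K/W
  R_ceramic fibre blanket = (1/1.11 − 1/1.44)/(4πk) = 0.2065/(4π·0.0791) = 0.2077 K/W
ΣR = 5.272×10^-5 + 8.010×10^-5 + 0.3648 + 0.2077 = 0.5726 K/W
Q = ΔT/ΣR = (290 °C − 36.7 °C)/0.5726 = 442 W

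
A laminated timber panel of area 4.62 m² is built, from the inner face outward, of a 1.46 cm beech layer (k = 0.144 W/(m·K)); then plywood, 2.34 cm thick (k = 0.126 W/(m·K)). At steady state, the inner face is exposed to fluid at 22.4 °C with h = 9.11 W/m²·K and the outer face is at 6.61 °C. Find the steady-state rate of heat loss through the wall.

Resistance network (inner→outer):
  R_conv,in = 1/(hA) = 1/(9.11·4.62) = 0.02376 K/W
  R_beech = L/(kA) = 0.0146/(0.144·4.62) = 0.02195 K/W
  R_plywood = L/(kA) = 0.0234/(0.126·4.62) = 0.04020 K/W
ΣR = 0.02376 + 0.02195 + 0.04020 = 0.08591 K/W
Q = ΔT/ΣR = (22.4 °C − 6.61 °C)/0.08591 = 184 W

Q = 184 W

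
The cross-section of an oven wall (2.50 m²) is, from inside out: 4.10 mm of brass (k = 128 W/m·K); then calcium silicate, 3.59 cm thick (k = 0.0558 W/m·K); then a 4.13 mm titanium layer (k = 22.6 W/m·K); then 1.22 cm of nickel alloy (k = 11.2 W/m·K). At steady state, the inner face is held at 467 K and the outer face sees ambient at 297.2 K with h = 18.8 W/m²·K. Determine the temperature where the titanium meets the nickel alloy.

Treat each layer as a resistance in series:
  R_brass = L/(kA) = 0.00410/(128·2.50) = 1.281×10^-5 K/W
  R_calcium silicate = L/(kA) = 0.0359/(0.0558·2.50) = 0.2573 K/W
  R_titanium = L/(kA) = 0.00413/(22.6·2.50) = 7.310×10^-5 K/W
  R_nickel alloy = L/(kA) = 0.0122/(11.2·2.50) = 4.357×10^-4 K/W
  R_conv,out = 1/(hA) = 1/(18.8·2.50) = 0.02128 K/W
ΣR = 1.281×10^-5 + 0.2573 + 7.310×10^-5 + 4.357×10^-4 + 0.02128 = 0.2791 K/W
Q = ΔT/ΣR = (467 K − 297.2 K)/0.2791 = 608.4 W
From the inner boundary to the titanium/nickel alloy interface, ΣR_partial = 0.2574 K/W.
T_interface = T_in − Q·ΣR_partial = 467 K − (608.4)(0.2574) = 310.4 K

T = 310.4 K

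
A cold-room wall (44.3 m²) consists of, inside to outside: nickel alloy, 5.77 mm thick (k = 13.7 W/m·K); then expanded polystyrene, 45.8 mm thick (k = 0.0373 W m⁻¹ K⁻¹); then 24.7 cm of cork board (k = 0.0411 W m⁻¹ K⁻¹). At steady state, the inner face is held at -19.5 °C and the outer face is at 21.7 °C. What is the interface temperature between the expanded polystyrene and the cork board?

T = -12.5 °C

Series thermal resistances, inner to outer:
  R_nickel alloy = L/(kA) = 0.00577/(13.7·44.3) = 9.507×10^-6 K/W
  R_expanded polystyrene = L/(kA) = 0.0458/(0.0373·44.3) = 0.02772 K/W
  R_cork board = L/(kA) = 0.247/(0.0411·44.3) = 0.1357 K/W
ΣR = 9.507×10^-6 + 0.02772 + 0.1357 = 0.1634 K/W
Q = ΔT/ΣR = (-19.5 °C − 21.7 °C)/0.1634 = -252.1 W
From the inner boundary to the expanded polystyrene/cork board interface, ΣR_partial = 0.02773 K/W.
T_interface = T_in − Q·ΣR_partial = -19.5 °C − (-252.1)(0.02773) = -12.5 °C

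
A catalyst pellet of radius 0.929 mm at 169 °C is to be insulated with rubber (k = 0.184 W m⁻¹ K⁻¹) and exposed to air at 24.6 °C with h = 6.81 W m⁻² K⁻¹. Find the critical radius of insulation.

r_cr = 5.40 cm

For a sphere, r_cr = 2k_ins/h = 2·0.184/6.81 = 0.0540 m = 5.40 cm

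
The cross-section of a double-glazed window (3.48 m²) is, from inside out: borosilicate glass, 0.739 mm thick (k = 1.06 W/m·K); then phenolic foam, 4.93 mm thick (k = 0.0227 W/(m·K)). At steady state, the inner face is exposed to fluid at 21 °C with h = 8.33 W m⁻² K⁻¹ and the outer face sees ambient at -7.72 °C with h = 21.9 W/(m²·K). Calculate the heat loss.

Treat each layer as a resistance in series:
  R_conv,in = 1/(hA) = 1/(8.33·3.48) = 0.03450 K/W
  R_borosilicate glass = L/(kA) = 7.39×10^-4/(1.06·3.48) = 2.003×10^-4 K/W
  R_phenolic foam = L/(kA) = 0.00493/(0.0227·3.48) = 0.06241 K/W
  R_conv,out = 1/(hA) = 1/(21.9·3.48) = 0.01312 K/W
ΣR = 0.03450 + 2.003×10^-4 + 0.06241 + 0.01312 = 0.1102 K/W
Q = ΔT/ΣR = (21 °C − -7.72 °C)/0.1102 = 261 W

Q = 261 W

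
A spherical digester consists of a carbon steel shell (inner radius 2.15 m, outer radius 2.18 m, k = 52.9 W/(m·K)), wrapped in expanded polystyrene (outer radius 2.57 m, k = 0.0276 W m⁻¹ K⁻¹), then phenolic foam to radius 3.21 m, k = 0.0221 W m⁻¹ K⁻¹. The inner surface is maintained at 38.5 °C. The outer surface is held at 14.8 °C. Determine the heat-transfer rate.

Resistance network (inner→outer):
  R_carbon steel = (1/2.15 − 1/2.18)/(4πk) = 0.006401/(4π·52.9) = 9.629×10^-6 K/W
  R_expanded polystyrene = (1/2.18 − 1/2.57)/(4πk) = 0.06961/(4π·0.0276) = 0.2007 K/W
  R_phenolic foam = (1/2.57 − 1/3.21)/(4πk) = 0.07758/(4π·0.0221) = 0.2793 K/W
ΣR = 9.629×10^-6 + 0.2007 + 0.2793 = 0.4800 K/W
Q = ΔT/ΣR = (38.5 °C − 14.8 °C)/0.4800 = 49.4 W

Q = 49.4 W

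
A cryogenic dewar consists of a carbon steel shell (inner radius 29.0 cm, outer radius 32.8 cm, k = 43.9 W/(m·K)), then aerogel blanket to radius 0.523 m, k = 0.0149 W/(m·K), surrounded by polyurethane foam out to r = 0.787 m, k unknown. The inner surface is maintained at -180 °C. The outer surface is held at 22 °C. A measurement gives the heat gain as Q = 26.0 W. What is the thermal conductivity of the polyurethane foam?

k = 0.0301 W/m·K

ΣR = ΔT/Q = |-180 − 22|/26.0 = 7.769 K/W
Known resistances:
  R_carbon steel = (1/0.290 − 1/0.328)/(4πk) = 0.3995/(4π·43.9) = 7.242×10^-4 K/W
  R_aerogel blanket = (1/0.328 − 1/0.523)/(4πk) = 1.137/(4π·0.0149) = 6.071 K/W
R_polyurethane foam = ΣR − ΣR_known = 7.769 − 6.072 = 1.697 K/W
(1/r₁−1/r₂)/(4πk) = 1.697 ⇒ k = 0.6414/(4π·1.697) = 0.0301 W/m·K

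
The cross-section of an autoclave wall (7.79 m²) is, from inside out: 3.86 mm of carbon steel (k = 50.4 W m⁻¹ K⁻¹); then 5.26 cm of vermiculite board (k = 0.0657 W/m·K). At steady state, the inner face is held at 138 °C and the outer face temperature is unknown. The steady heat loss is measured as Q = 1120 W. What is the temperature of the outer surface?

Series resistances:
  R_carbon steel = L/(kA) = 0.00386/(50.4·7.79) = 9.831×10^-6 K/W
  R_vermiculite board = L/(kA) = 0.0526/(0.0657·7.79) = 0.1028 K/W
ΣR = 0.1028 K/W
ΔT = Q·ΣR = 1120 × 0.1028 = 115.1 K
Heat flows outward, so T_out = T_in − ΔT = 138 − 115.1 = 22.9 °C

T_out = 22.9 °C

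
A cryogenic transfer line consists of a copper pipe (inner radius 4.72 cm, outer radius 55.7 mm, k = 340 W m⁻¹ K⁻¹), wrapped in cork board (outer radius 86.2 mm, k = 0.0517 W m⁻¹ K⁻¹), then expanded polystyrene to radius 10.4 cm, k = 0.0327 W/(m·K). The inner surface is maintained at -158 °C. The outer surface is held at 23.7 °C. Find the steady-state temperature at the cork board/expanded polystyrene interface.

T = -49.8 °C

Resistance network (inner→outer):
  R'_copper = ln(0.0557/0.0472)/(2πk) = 0.1656/(2π·340) = 7.751×10^-5 m·K/W
  R'_cork board = ln(0.0862/0.0557)/(2πk) = 0.4367/(2π·0.0517) = 1.344 m·K/W
  R'_expanded polystyrene = ln(0.104/0.0862)/(2πk) = 0.1877/(2π·0.0327) = 0.9137 m·K/W
ΣR = 7.751×10^-5 + 1.344 + 0.9137 = 2.258 m·K/W
Q' = ΔT/ΣR = (-158 °C − 23.7 °C)/2.258 = -80.47 W/m
From the inner boundary to the cork board/expanded polystyrene interface, ΣR_partial = 1.344 m·K/W.
T_interface = T_in − Q'·ΣR_partial = -158 °C − (-80.47)(1.344) = -49.8 °C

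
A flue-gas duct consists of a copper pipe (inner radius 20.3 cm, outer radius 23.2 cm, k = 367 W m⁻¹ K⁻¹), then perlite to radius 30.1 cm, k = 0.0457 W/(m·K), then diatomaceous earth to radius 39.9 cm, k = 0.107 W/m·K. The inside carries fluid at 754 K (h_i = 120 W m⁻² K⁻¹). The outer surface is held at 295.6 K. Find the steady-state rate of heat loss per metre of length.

Q' = 344 W/m

Series thermal resistances, inner to outer:
  R'_conv,in = 1/(2πr h) = 1/(2π·0.203·120) = 0.006533 m·K/W
  R'_copper = ln(0.232/0.203)/(2πk) = 0.1335/(2π·367) = 5.791×10^-5 m·K/W
  R'_perlite = ln(0.301/0.232)/(2πk) = 0.2604/(2π·0.0457) = 0.9068 m·K/W
  R'_diatomaceous earth = ln(0.399/0.301)/(2πk) = 0.2819/(2π·0.107) = 0.4192 m·K/W
ΣR = 0.006533 + 5.791×10^-5 + 0.9068 + 0.4192 = 1.333 m·K/W
Q' = ΔT/ΣR = (754 K − 295.6 K)/1.333 = 344 W/m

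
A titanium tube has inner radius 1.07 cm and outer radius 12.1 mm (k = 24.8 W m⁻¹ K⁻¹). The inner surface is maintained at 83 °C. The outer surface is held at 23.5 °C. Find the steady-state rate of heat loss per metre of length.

Q' = 2πk·ΔT/ln(r₂/r₁) = 2π × 24.8 × 59.5 / ln(0.0121/0.0107) = 75400 W/m

Q' = 75.4 kW/m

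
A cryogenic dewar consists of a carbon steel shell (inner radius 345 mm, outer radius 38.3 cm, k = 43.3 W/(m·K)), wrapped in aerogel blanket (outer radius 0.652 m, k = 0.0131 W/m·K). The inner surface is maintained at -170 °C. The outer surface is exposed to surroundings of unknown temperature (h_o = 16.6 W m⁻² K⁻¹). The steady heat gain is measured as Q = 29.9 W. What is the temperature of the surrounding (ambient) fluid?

Sum the resistances:
  R_carbon steel = (1/0.345 − 1/0.383)/(4πk) = 0.2876/(4π·43.3) = 5.285×10^-4 K/W
  R_aerogel blanket = (1/0.383 − 1/0.652)/(4πk) = 1.077/(4π·0.0131) = 6.544 K/W
  R_conv,out = 1/(4πr²h) = 1/(4π·0.652²·16.6) = 0.01128 K/W
ΣR = 6.556 K/W
ΔT = Q·ΣR = 29.9 × 6.556 = 196.0 K
Heat flows inward, so T_out = T_in + ΔT = -170 + 196.0 = 26.0 °C

T_out = 26.0 °C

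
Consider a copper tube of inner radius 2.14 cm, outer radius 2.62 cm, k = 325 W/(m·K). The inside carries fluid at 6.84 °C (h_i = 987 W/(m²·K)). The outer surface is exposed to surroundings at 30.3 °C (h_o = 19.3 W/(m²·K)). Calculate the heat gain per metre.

Treat each layer as a resistance in series:
  R'_conv,in = 1/(2πr h) = 1/(2π·0.0214·987) = 0.007535 m·K/W
  R'_copper = ln(0.0262/0.0214)/(2πk) = 0.2024/(2π·325) = 9.910×10^-5 m·K/W
  R'_conv,out = 1/(2πr h) = 1/(2π·0.0262·19.3) = 0.3147 m·K/W
ΣR = 0.007535 + 9.910×10^-5 + 0.3147 = 0.3223 m·K/W
Q' = ΔT/ΣR = (6.84 °C − 30.3 °C)/0.3223 = -72.8 W/m
(Negative Q' ⇒ heat flows inward; heat gain = 72.8 W/m.)

Q' = 72.8 W/m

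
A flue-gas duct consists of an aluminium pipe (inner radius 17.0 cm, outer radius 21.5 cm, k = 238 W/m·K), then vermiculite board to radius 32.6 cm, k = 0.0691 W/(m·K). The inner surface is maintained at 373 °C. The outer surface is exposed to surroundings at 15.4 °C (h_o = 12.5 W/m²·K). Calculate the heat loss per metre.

Resistance network (inner→outer):
  R'_aluminium = ln(0.215/0.170)/(2πk) = 0.2348/(2π·238) = 1.570×10^-4 m·K/W
  R'_vermiculite board = ln(0.326/0.215)/(2πk) = 0.4163/(2π·0.0691) = 0.9588 m·K/W
  R'_conv,out = 1/(2πr h) = 1/(2π·0.326·12.5) = 0.03906 m·K/W
ΣR = 1.570×10^-4 + 0.9588 + 0.03906 = 0.9980 m·K/W
Q' = ΔT/ΣR = (373 °C − 15.4 °C)/0.9980 = 358 W/m

Q' = 358 W/m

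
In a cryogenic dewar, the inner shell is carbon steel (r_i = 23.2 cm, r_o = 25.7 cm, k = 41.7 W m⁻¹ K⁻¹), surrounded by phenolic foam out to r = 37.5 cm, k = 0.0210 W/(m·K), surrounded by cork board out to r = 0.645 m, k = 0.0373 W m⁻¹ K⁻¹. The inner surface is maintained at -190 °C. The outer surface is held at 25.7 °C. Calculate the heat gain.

Q = 30.7 W

Resistance network (inner→outer):
  R_carbon steel = (1/0.232 − 1/0.257)/(4πk) = 0.4193/(4π·41.7) = 8.002×10^-4 K/W
  R_phenolic foam = (1/0.257 − 1/0.375)/(4πk) = 1.224/(4π·0.0210) = 4.640 K/W
  R_cork board = (1/0.375 − 1/0.645)/(4πk) = 1.116/(4π·0.0373) = 2.382 K/W
ΣR = 8.002×10^-4 + 4.640 + 2.382 = 7.023 K/W
Q = ΔT/ΣR = (-190 °C − 25.7 °C)/7.023 = -30.7 W
(Negative Q ⇒ heat flows inward; heat gain = 30.7 W.)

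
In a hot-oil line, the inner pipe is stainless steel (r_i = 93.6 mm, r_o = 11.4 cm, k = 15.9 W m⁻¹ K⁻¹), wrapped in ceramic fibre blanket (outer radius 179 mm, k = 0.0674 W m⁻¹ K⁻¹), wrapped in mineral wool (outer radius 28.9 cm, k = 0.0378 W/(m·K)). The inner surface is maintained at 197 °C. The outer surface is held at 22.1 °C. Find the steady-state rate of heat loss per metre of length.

Resistance network (inner→outer):
  R'_stainless steel = ln(0.114/0.0936)/(2πk) = 0.1972/(2π·15.9) = 0.001974 m·K/W
  R'_ceramic fibre blanket = ln(0.179/0.114)/(2πk) = 0.4512/(2π·0.0674) = 1.065 m·K/W
  R'_mineral wool = ln(0.289/0.179)/(2πk) = 0.4790/(2π·0.0378) = 2.017 m·K/W
ΣR = 0.001974 + 1.065 + 2.017 = 3.084 m·K/W
Q' = ΔT/ΣR = (197 °C − 22.1 °C)/3.084 = 56.7 W/m

Q' = 56.7 W/m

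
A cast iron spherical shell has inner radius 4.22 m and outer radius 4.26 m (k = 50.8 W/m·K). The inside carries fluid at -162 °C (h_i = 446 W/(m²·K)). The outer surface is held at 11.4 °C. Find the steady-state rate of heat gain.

Treat each layer as a resistance in series:
  R_conv,in = 1/(4πr²h) = 1/(4π·4.22²·446) = 1.002×10^-5 K/W
  R_cast iron = (1/4.22 − 1/4.26)/(4πk) = 0.002225/(4π·50.8) = 3.485×10^-6 K/W
ΣR = 1.002×10^-5 + 3.485×10^-6 = 1.351×10^-5 K/W
Q = ΔT/ΣR = (-162 °C − 11.4 °C)/1.351×10^-5 = -1.28×10^7 W
(Negative Q ⇒ heat flows inward; heat gain = 1.28×10^7 W.)

Q = 12800 kW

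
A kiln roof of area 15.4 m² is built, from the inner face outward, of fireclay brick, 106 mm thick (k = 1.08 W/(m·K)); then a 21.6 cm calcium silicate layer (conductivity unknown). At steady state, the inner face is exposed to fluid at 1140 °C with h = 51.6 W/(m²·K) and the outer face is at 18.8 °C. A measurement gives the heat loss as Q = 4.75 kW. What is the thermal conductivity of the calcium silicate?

ΣR = ΔT/Q = |1140 − 18.8|/4750 = 0.2360 K/W
Known resistances:
  R_conv,in = 1/(hA) = 1/(51.6·15.4) = 0.001258 K/W
  R_fireclay brick = L/(kA) = 0.106/(1.08·15.4) = 0.006373 K/W
R_calcium silicate = ΣR − ΣR_known = 0.2360 − 0.007631 = 0.2284 K/W
L/(kA) = 0.2284 ⇒ k = 0.216/(0.2284·15.4) = 0.0614 W/m·K

k = 0.0614 W/m·K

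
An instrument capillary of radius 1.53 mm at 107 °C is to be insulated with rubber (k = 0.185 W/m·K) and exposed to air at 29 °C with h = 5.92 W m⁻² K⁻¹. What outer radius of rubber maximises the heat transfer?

r_cr = 3.12 cm

For a cylinder, r_cr = k_ins/h = 0.185/5.92 = 0.0312 m = 3.12 cm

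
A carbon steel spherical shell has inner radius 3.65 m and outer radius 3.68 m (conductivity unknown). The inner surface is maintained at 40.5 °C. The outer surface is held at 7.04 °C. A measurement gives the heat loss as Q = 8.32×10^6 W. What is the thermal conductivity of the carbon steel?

ΣR = ΔT/Q = |40.5 − 7.04|/8.32×10^6 = 4.022×10^-6 K/W
(1/r₁−1/r₂)/(4πk) = 4.022×10^-6 ⇒ k = 0.002233/(4π·4.022×10^-6) = 44.2 W/m·K

k = 44.2 W/m·K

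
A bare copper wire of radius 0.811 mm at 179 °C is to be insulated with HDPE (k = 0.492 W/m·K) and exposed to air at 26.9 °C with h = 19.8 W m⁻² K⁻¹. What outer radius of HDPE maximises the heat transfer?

For a cylinder, r_cr = k_ins/h = 0.492/19.8 = 0.0248 m = 2.48 cm

r_cr = 2.48 cm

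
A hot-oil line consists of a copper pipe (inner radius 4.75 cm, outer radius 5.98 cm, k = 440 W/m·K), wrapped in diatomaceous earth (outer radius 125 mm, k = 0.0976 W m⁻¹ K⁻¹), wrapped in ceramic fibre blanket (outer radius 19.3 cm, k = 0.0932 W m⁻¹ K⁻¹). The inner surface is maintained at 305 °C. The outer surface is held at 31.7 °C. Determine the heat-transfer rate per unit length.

Q' = 141 W/m

Resistance network (inner→outer):
  R'_copper = ln(0.0598/0.0475)/(2πk) = 0.2303/(2π·440) = 8.329×10^-5 m·K/W
  R'_diatomaceous earth = ln(0.125/0.0598)/(2πk) = 0.7373/(2π·0.0976) = 1.202 m·K/W
  R'_ceramic fibre blanket = ln(0.193/0.125)/(2πk) = 0.4344/(2π·0.0932) = 0.7418 m·K/W
ΣR = 8.329×10^-5 + 1.202 + 0.7418 = 1.944 m·K/W
Q' = ΔT/ΣR = (305 °C − 31.7 °C)/1.944 = 141 W/m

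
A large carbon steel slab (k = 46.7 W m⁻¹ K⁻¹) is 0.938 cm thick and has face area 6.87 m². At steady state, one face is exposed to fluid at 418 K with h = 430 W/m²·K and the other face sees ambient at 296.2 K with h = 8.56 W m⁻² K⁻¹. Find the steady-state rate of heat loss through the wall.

Resistance network (inner→outer):
  R_conv,in = 1/(hA) = 1/(430·6.87) = 3.385×10^-4 K/W
  R_carbon steel = L/(kA) = 0.00938/(46.7·6.87) = 2.924×10^-5 K/W
  R_conv,out = 1/(hA) = 1/(8.56·6.87) = 0.01700 K/W
ΣR = 3.385×10^-4 + 2.924×10^-5 + 0.01700 = 0.01737 K/W
Q = ΔT/ΣR = (418 K − 296.2 K)/0.01737 = 7010 W

Q = 7.01 kW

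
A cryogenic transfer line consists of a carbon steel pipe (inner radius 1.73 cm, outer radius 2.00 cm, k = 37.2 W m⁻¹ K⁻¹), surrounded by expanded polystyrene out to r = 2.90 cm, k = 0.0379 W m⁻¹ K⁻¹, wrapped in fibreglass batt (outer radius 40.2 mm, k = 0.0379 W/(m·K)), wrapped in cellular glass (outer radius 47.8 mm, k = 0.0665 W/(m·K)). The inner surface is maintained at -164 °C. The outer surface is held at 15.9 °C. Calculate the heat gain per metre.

Resistance network (inner→outer):
  R'_carbon steel = ln(0.0200/0.0173)/(2πk) = 0.1450/(2π·37.2) = 6.205×10^-4 m·K/W
  R'_expanded polystyrene = ln(0.0290/0.0200)/(2πk) = 0.3716/(2π·0.0379) = 1.560 m·K/W
  R'_fibreglass batt = ln(0.0402/0.0290)/(2πk) = 0.3266/(2π·0.0379) = 1.371 m·K/W
  R'_cellular glass = ln(0.0478/0.0402)/(2πk) = 0.1732/(2π·0.0665) = 0.4144 m·K/W
ΣR = 6.205×10^-4 + 1.560 + 1.371 + 0.4144 = 3.346 m·K/W
Q' = ΔT/ΣR = (-164 °C − 15.9 °C)/3.346 = -53.8 W/m
(Negative Q' ⇒ heat flows inward; heat gain = 53.8 W/m.)

Q' = 53.8 W/m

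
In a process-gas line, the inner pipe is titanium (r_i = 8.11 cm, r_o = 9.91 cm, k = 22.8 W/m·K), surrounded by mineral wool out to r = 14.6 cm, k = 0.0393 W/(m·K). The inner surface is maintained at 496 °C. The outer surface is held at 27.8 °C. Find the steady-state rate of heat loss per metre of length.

Q' = 298 W/m

Treat each layer as a resistance in series:
  R'_titanium = ln(0.0991/0.0811)/(2πk) = 0.2004/(2π·22.8) = 0.001399 m·K/W
  R'_mineral wool = ln(0.146/0.0991)/(2πk) = 0.3875/(2π·0.0393) = 1.569 m·K/W
ΣR = 0.001399 + 1.569 = 1.570 m·K/W
Q' = ΔT/ΣR = (496 °C − 27.8 °C)/1.570 = 298 W/m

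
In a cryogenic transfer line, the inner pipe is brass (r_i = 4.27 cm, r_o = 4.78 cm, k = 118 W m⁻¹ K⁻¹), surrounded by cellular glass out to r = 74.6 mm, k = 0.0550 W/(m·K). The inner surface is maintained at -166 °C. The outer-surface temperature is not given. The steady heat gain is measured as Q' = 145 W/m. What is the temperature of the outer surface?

T_out = 20.8 °C

Sum the resistances:
  R'_brass = ln(0.0478/0.0427)/(2πk) = 0.1128/(2π·118) = 1.522×10^-4 m·K/W
  R'_cellular glass = ln(0.0746/0.0478)/(2πk) = 0.4451/(2π·0.0550) = 1.288 m·K/W
ΣR = 1.288 m·K/W
ΔT = Q'·ΣR = 145 × 1.288 = 186.8 K
Heat flows inward, so T_out = T_in + ΔT = -166 + 186.8 = 20.8 °C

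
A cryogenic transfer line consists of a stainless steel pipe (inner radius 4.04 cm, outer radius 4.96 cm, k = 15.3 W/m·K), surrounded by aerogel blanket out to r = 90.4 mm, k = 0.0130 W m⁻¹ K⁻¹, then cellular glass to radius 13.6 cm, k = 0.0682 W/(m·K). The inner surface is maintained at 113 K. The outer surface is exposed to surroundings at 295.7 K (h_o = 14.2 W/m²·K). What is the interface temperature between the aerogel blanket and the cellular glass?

Series thermal resistances, inner to outer:
  R'_stainless steel = ln(0.0496/0.0404)/(2πk) = 0.2052/(2π·15.3) = 0.002134 m·K/W
  R'_aerogel blanket = ln(0.0904/0.0496)/(2πk) = 0.6003/(2π·0.0130) = 7.349 m·K/W
  R'_cellular glass = ln(0.136/0.0904)/(2πk) = 0.4084/(2π·0.0682) = 0.9531 m·K/W
  R'_conv,out = 1/(2πr h) = 1/(2π·0.136·14.2) = 0.08241 m·K/W
ΣR = 0.002134 + 7.349 + 0.9531 + 0.08241 = 8.387 m·K/W
Q' = ΔT/ΣR = (113 K − 295.7 K)/8.387 = -21.78 W/m
From the inner boundary to the aerogel blanket/cellular glass interface, ΣR_partial = 7.351 m·K/W.
T_interface = T_in − Q'·ΣR_partial = 113 K − (-21.78)(7.351) = 273.1 K

T = 273.1 K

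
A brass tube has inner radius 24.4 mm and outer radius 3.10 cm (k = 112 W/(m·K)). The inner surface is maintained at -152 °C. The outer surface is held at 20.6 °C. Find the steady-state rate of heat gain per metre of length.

Q' = 507 kW/m

Q' = 2πk·ΔT/ln(r₂/r₁) = 2π × 112 × 172.6 / ln(0.0310/0.0244) = 5.07×10^5 W/m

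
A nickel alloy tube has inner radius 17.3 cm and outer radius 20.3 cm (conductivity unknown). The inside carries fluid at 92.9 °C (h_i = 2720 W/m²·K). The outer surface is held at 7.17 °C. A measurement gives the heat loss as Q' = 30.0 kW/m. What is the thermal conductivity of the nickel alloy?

k = 10.1 W/m·K

ΣR = ΔT/Q' = |92.9 − 7.17|/30000 = 0.002858 m·K/W
Known resistances:
  R'_conv,in = 1/(2πr h) = 1/(2π·0.173·2720) = 3.382×10^-4 m·K/W
R_nickel alloy = ΣR − ΣR_known = 0.002858 − 3.382×10^-4 = 0.002520 m·K/W
ln(r₂/r₁)/(2πk) = 0.002520 ⇒ k = 0.1599/(2π·0.002520) = 10.1 W/m·K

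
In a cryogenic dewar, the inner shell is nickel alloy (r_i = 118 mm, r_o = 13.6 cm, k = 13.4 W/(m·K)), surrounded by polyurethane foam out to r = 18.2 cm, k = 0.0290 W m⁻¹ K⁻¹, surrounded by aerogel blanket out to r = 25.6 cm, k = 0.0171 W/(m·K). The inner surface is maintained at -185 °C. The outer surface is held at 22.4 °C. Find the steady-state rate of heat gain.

Treat each layer as a resistance in series:
  R_nickel alloy = (1/0.118 − 1/0.136)/(4πk) = 1.122/(4π·13.4) = 0.006661 K/W
  R_polyurethane foam = (1/0.136 − 1/0.182)/(4πk) = 1.858/(4π·0.0290) = 5.100 K/W
  R_aerogel blanket = (1/0.182 − 1/0.256)/(4πk) = 1.588/(4π·0.0171) = 7.391 K/W
ΣR = 0.006661 + 5.100 + 7.391 = 12.50 K/W
Q = ΔT/ΣR = (-185 °C − 22.4 °C)/12.50 = -16.6 W
(Negative Q ⇒ heat flows inward; heat gain = 16.6 W.)

Q = 16.6 W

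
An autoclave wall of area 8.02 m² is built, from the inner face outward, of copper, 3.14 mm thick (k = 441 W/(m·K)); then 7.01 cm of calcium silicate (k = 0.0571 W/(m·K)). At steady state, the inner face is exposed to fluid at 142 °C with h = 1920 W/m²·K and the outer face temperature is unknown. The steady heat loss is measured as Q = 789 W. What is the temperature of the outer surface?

T_out = 21.2 °C

Series resistances:
  R_conv,in = 1/(hA) = 1/(1920·8.02) = 6.494×10^-5 K/W
  R_copper = L/(kA) = 0.00314/(441·8.02) = 8.878×10^-7 K/W
  R_calcium silicate = L/(kA) = 0.0701/(0.0571·8.02) = 0.1531 K/W
ΣR = 0.1531 K/W
ΔT = Q·ΣR = 789 × 0.1531 = 120.8 K
Heat flows outward, so T_out = T_in − ΔT = 142 − 120.8 = 21.2 °C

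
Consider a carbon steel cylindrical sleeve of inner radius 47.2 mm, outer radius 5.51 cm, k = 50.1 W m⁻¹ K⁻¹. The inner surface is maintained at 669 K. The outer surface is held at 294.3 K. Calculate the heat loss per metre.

Q' = 762 kW/m

Q' = 2πk·ΔT/ln(r₂/r₁) = 2π × 50.1 × 374.7 / ln(0.0551/0.0472) = 7.62×10^5 W/m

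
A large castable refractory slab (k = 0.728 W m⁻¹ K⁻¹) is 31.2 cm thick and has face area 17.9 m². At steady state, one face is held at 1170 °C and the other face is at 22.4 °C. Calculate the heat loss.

Q = 47.9 kW

Q = kA·ΔT/L = 0.728 × 17.9 × |1170 °C − 22.4 °C| / 0.312 = 47900 W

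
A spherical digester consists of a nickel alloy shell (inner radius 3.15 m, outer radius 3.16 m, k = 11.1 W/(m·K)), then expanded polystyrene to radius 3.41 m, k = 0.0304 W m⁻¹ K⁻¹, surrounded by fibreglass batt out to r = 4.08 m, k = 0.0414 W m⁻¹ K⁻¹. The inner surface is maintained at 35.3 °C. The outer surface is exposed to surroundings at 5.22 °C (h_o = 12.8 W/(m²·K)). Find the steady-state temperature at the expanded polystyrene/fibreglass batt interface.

T = 23.4 °C

Treat each layer as a resistance in series:
  R_nickel alloy = (1/3.15 − 1/3.16)/(4πk) = 0.001005/(4π·11.1) = 7.202×10^-6 K/W
  R_expanded polystyrene = (1/3.16 − 1/3.41)/(4πk) = 0.02320/(4π·0.0304) = 0.06073 K/W
  R_fibreglass batt = (1/3.41 − 1/4.08)/(4πk) = 0.04816/(4π·0.0414) = 0.09257 K/W
  R_conv,out = 1/(4πr²h) = 1/(4π·4.08²·12.8) = 3.735×10^-4 K/W
ΣR = 7.202×10^-6 + 0.06073 + 0.09257 + 3.735×10^-4 = 0.1537 K/W
Q = ΔT/ΣR = (35.3 °C − 5.22 °C)/0.1537 = 195.7 W
From the inner boundary to the expanded polystyrene/fibreglass batt interface, ΣR_partial = 0.06074 K/W.
T_interface = T_in − Q·ΣR_partial = 35.3 °C − (195.7)(0.06074) = 23.4 °C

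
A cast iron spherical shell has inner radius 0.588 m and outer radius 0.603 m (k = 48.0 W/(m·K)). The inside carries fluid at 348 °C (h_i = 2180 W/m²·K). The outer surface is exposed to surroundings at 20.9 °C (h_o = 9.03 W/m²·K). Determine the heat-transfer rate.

Series thermal resistances, inner to outer:
  R_conv,in = 1/(4πr²h) = 1/(4π·0.588²·2180) = 1.056×10^-4 K/W
  R_cast iron = (1/0.588 − 1/0.603)/(4πk) = 0.04231/(4π·48.0) = 7.014×10^-5 K/W
  R_conv,out = 1/(4πr²h) = 1/(4π·0.603²·9.03) = 0.02424 K/W
ΣR = 1.056×10^-4 + 7.014×10^-5 + 0.02424 = 0.02442 K/W
Q = ΔT/ΣR = (348 °C − 20.9 °C)/0.02442 = 13400 W

Q = 13400 W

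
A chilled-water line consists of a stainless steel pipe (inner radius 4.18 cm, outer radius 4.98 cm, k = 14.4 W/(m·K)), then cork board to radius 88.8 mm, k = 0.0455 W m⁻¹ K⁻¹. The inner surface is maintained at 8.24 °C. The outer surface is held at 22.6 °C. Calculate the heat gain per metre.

Q' = 7.09 W/m

Treat each layer as a resistance in series:
  R'_stainless steel = ln(0.0498/0.0418)/(2πk) = 0.1751/(2π·14.4) = 0.001935 m·K/W
  R'_cork board = ln(0.0888/0.0498)/(2πk) = 0.5784/(2π·0.0455) = 2.023 m·K/W
ΣR = 0.001935 + 2.023 = 2.025 m·K/W
Q' = ΔT/ΣR = (8.24 °C − 22.6 °C)/2.025 = -7.09 W/m
(Negative Q' ⇒ heat flows inward; heat gain = 7.09 W/m.)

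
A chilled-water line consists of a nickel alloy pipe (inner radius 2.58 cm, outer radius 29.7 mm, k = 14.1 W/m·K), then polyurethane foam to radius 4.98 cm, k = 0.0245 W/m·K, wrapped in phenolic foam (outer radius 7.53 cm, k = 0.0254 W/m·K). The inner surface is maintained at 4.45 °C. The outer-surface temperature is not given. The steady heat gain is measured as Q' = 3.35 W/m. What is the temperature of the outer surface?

T_out = 24.4 °C

Series resistances:
  R'_nickel alloy = ln(0.0297/0.0258)/(2πk) = 0.1408/(2π·14.1) = 0.001589 m·K/W
  R'_polyurethane foam = ln(0.0498/0.0297)/(2πk) = 0.5169/(2π·0.0245) = 3.358 m·K/W
  R'_phenolic foam = ln(0.0753/0.0498)/(2πk) = 0.4135/(2π·0.0254) = 2.591 m·K/W
ΣR = 5.950 m·K/W
ΔT = Q'·ΣR = 3.35 × 5.950 = 19.93 K
Heat flows inward, so T_out = T_in + ΔT = 4.45 + 19.93 = 24.4 °C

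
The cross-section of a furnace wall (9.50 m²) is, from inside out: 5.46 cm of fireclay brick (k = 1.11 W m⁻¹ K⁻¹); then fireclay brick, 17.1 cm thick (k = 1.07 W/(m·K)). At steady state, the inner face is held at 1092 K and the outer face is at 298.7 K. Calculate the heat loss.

Series thermal resistances, inner to outer:
  R_fireclay brick = L/(kA) = 0.0546/(1.11·9.50) = 0.005178 K/W
  R_fireclay brick = L/(kA) = 0.171/(1.07·9.50) = 0.01682 K/W
ΣR = 0.005178 + 0.01682 = 0.02200 K/W
Q = ΔT/ΣR = (1092 K − 298.7 K)/0.02200 = 36100 W

Q = 36100 W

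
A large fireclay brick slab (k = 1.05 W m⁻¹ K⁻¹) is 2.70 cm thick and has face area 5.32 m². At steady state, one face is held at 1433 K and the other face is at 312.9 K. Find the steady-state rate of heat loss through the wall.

Q = kA·ΔT/L = 1.05 × 5.32 × |1433 K − 312.9 K| / 0.0270 = 2.32×10^5 W

Q = 2.32×10^5 W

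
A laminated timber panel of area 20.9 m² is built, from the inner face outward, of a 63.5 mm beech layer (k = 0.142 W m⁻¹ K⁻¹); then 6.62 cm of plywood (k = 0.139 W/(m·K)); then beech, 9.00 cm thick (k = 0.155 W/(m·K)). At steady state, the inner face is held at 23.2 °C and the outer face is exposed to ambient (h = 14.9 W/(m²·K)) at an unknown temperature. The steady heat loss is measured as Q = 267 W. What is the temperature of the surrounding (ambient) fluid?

Series resistances:
  R_beech = L/(kA) = 0.0635/(0.142·20.9) = 0.02140 K/W
  R_plywood = L/(kA) = 0.0662/(0.139·20.9) = 0.02279 K/W
  R_beech = L/(kA) = 0.0900/(0.155·20.9) = 0.02778 K/W
  R_conv,out = 1/(hA) = 1/(14.9·20.9) = 0.003211 K/W
ΣR = 0.07518 K/W
ΔT = Q·ΣR = 267 × 0.07518 = 20.07 K
Heat flows outward, so T_out = T_in − ΔT = 23.2 − 20.07 = 3.13 °C

T_out = 3.13 °C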